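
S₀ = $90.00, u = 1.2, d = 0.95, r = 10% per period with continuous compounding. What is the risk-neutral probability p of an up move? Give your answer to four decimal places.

p = 0.6207

Risk-neutral probability p = (e^0.1 − 0.95)/(1.2 − 0.95) = 0.1552/0.2500 = 0.6207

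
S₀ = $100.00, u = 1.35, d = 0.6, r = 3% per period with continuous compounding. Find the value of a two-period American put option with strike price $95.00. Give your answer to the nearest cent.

$17.70

Risk-neutral probability p = (e^0.03 − 0.6)/(1.35 − 0.6) = 0.4305/0.7500 = 0.5739
Terminal stock prices: S_uu = 182.3, S_ud = 81, S_dd = 36
Terminal payoffs (K − S): max(-87.25, 0) = 0, max(14, 0) = 14, max(59, 0) = 59
Node u (S = 135): continuation = e^(−0.03)·[0.5739·0.0000 + 0.4261·14.0000] = 5.7886; exercise value = 0.0000 ≤ continuation, so V_u = 5.7886
Node d (S = 60): continuation = e^(−0.03)·[0.5739·14.0000 + 0.4261·59.0000] = 32.1923; exercise value = 35.0000 > continuation, so V_d = 35.0000 (exercise)
Node 0 (S = 100): continuation = e^(−0.03)·[0.5739·5.7886 + 0.4261·35.0000] = 17.6955; exercise value = 0.0000 ≤ continuation, so V_0 = 17.6955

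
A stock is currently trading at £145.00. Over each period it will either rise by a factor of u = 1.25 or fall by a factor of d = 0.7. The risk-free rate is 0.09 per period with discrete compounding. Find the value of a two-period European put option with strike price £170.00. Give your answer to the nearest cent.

Risk-neutral probability p = (1 + 0.09 − 0.7)/(1.25 − 0.7) = 0.3900/0.5500 = 0.7091
Terminal stock prices: S_uu = 226.6, S_ud = 126.9, S_dd = 71.05
Terminal payoffs (K − S): max(-56.56, 0) = 0, max(43.13, 0) = 43.13, max(98.95, 0) = 98.95
Node u (S = 181.2): V_u = 1/1.09·[0.7091·0.0000 + 0.2909·43.1250] = 11.5096
Node d (S = 101.5): V_d = 1/1.09·[0.7091·43.1250 + 0.2909·98.9500] = 54.4633
Node 0 (S = 145): V_0 = 1/1.09·[0.7091·11.5096 + 0.2909·54.4633] = 22.0231

£22.02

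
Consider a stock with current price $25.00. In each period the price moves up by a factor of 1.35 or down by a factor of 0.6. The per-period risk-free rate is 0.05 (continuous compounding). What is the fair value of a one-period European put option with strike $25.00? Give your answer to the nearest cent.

$3.79

Risk-neutral probability p = (e^0.05 − 0.6)/(1.35 − 0.6) = 0.4513/0.7500 = 0.6017
Terminal stock prices: S_u = 33.75, S_d = 15
Terminal payoffs (K − S): max(-8.75, 0) = 0, max(10, 0) = 10
Node 0 (S = 25): V_0 = e^(−0.05)·[0.6017·0.0000 + 0.3983·10.0000] = 3.7888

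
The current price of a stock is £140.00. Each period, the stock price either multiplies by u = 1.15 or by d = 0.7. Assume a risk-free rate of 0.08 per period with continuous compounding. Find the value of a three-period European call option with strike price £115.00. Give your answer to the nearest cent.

Risk-neutral probability p = (e^0.08 − 0.7)/(1.15 − 0.7) = 0.3833/0.4500 = 0.8517
Terminal stock prices: S_uuu = 212.9, S_uud = 129.6, S_udd = 78.89, S_ddd = 48.02
Terminal payoffs (S − K): max(97.92, 0) = 97.92, max(14.6, 0) = 14.6, max(-36.11, 0) = 0, max(-66.98, 0) = 0
Node uu (S = 185.1): V_uu = e^(−0.08)·[0.8517·97.9225 + 0.1483·14.6050] = 78.9916
Node ud (S = 112.7): V_ud = e^(−0.08)·[0.8517·14.6050 + 0.1483·0.0000] = 11.4834
Node dd (S = 68.6): V_dd = e^(−0.08)·[0.8517·0.0000 + 0.1483·0.0000] = 0.0000
Node u (S = 161): V_u = e^(−0.08)·[0.8517·78.9916 + 0.1483·11.4834] = 63.6798
Node d (S = 98): V_d = e^(−0.08)·[0.8517·11.4834 + 0.1483·0.0000] = 9.0290
Node 0 (S = 140): V_0 = e^(−0.08)·[0.8517·63.6798 + 0.1483·9.0290] = 51.3047

£51.30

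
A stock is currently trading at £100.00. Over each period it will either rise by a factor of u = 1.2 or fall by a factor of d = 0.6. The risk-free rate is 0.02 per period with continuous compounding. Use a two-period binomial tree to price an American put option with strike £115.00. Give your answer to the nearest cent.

£24.83

Risk-neutral probability p = (e^0.02 − 0.6)/(1.2 − 0.6) = 0.4202/0.6000 = 0.7003
Terminal stock prices: S_uu = 144, S_ud = 72, S_dd = 36
Terminal payoffs (K − S): max(-29, 0) = 0, max(43, 0) = 43, max(79, 0) = 79
Node u (S = 120): continuation = e^(−0.02)·[0.7003·0.0000 + 0.2997·43.0000] = 12.6304; exercise value = 0.0000 ≤ continuation, so V_u = 12.6304
Node d (S = 60): continuation = e^(−0.02)·[0.7003·43.0000 + 0.2997·79.0000] = 52.7228; exercise value = 55.0000 > continuation, so V_d = 55.0000 (exercise)
Node 0 (S = 100): continuation = e^(−0.02)·[0.7003·12.6304 + 0.2997·55.0000] = 24.8256; exercise value = 15.0000 ≤ continuation, so V_0 = 24.8256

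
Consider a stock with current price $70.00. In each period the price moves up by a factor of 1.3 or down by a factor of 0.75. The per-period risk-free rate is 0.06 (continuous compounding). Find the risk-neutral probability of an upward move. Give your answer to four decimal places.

Risk-neutral probability p = (e^0.06 − 0.75)/(1.3 − 0.75) = 0.3118/0.5500 = 0.5670

p = 0.5670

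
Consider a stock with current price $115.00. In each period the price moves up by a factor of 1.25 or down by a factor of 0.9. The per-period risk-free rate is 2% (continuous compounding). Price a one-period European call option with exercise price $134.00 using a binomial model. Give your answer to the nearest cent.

$3.28

Risk-neutral probability p = (e^0.02 − 0.9)/(1.25 − 0.9) = 0.1202/0.3500 = 0.3434
Terminal stock prices: S_u = 143.8, S_d = 103.5
Terminal payoffs (S − K): max(9.75, 0) = 9.75, max(-30.5, 0) = 0
Node 0 (S = 115): V_0 = e^(−0.02)·[0.3434·9.7500 + 0.6566·0.0000] = 3.2822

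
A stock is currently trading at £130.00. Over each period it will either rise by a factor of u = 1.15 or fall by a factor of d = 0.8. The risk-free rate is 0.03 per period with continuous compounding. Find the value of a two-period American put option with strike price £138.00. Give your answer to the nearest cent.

£15.17

Risk-neutral probability p = (e^0.03 − 0.8)/(1.15 − 0.8) = 0.2305/0.3500 = 0.6584
Terminal stock prices: S_uu = 171.9, S_ud = 119.6, S_dd = 83.2
Terminal payoffs (K − S): max(-33.92, 0) = 0, max(18.4, 0) = 18.4, max(54.8, 0) = 54.8
Node u (S = 149.5): continuation = e^(−0.03)·[0.6584·0.0000 + 0.3416·18.4000] = 6.0989; exercise value = 0.0000 ≤ continuation, so V_u = 6.0989
Node d (S = 104): continuation = e^(−0.03)·[0.6584·18.4000 + 0.3416·54.8000] = 29.9215; exercise value = 34.0000 > continuation, so V_d = 34.0000 (exercise)
Node 0 (S = 130): continuation = e^(−0.03)·[0.6584·6.0989 + 0.3416·34.0000] = 15.1669; exercise value = 8.0000 ≤ continuation, so V_0 = 15.1669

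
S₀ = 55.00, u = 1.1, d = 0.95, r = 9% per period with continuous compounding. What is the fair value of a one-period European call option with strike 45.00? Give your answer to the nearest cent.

Risk-neutral probability p = (e^0.09 − 0.95)/(1.1 − 0.95) = 0.1442/0.1500 = 0.9612
Terminal stock prices: S_u = 60.5, S_d = 52.25
Terminal payoffs (S − K): max(15.5, 0) = 15.5, max(7.25, 0) = 7.25
Node 0 (S = 55): V_0 = e^(−0.09)·[0.9612·15.5000 + 0.0388·7.2500] = 13.8731

13.87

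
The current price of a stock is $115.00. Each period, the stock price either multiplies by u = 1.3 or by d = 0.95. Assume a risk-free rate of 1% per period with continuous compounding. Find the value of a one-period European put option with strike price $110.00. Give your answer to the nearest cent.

Risk-neutral probability p = (e^0.01 − 0.95)/(1.3 − 0.95) = 0.0601/0.3500 = 0.1716
Terminal stock prices: S_u = 149.5, S_d = 109.2
Terminal payoffs (K − S): max(-39.5, 0) = 0, max(0.75, 0) = 0.75
Node 0 (S = 115): V_0 = e^(−0.01)·[0.1716·0.0000 + 0.8284·0.7500] = 0.6151

$0.62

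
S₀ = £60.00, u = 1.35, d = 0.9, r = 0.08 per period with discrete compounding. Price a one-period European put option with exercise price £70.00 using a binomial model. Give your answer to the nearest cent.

Risk-neutral probability p = (1 + 0.08 − 0.9)/(1.35 − 0.9) = 0.1800/0.4500 = 0.4000
Terminal stock prices: S_u = 81, S_d = 54
Terminal payoffs (K − S): max(-11, 0) = 0, max(16, 0) = 16
Node 0 (S = 60): V_0 = 1/1.08·[0.4000·0.0000 + 0.6000·16.0000] = 8.8889

£8.89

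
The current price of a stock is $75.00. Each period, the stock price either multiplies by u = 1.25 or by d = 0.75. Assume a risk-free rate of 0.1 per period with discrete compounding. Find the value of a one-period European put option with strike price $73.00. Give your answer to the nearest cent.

Risk-neutral probability p = (1 + 0.1 − 0.75)/(1.25 − 0.75) = 0.3500/0.5000 = 0.7000
Terminal stock prices: S_u = 93.75, S_d = 56.25
Terminal payoffs (K − S): max(-20.75, 0) = 0, max(16.75, 0) = 16.75
Node 0 (S = 75): V_0 = 1/1.1·[0.7000·0.0000 + 0.3000·16.7500] = 4.5682

$4.57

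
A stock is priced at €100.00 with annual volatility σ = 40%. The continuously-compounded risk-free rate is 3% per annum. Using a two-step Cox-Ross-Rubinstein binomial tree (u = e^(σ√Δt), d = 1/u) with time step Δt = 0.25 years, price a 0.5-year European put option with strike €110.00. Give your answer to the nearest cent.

€16.85

CRR parameters: u = e^(σ√Δt) = e^(0.4·√0.25) = 1.2214, d = 1/u = 0.8187
Per-period rate: rΔt = 0.03·0.25 = 0.0075, so R = e^0.0075 = 1.0075
Risk-neutral probability p = (e^0.0075 − 0.8187)/(1.2214 − 0.8187) = 0.1888/0.4027 = 0.4689
Terminal stock prices: S_uu = 149.2, S_ud = 100, S_dd = 67.03
Terminal payoffs (K − S): max(-39.18, 0) = 0, max(10, 0) = 10, max(42.97, 0) = 42.97
Node u (S = 122.1): V_u = e^(−0.0075)·[0.4689·0.0000 + 0.5311·10.0000] = 5.2717
Node d (S = 81.87): V_d = e^(−0.0075)·[0.4689·10.0000 + 0.5311·42.9680] = 27.3050
Node 0 (S = 100): V_0 = e^(−0.0075)·[0.4689·5.2717 + 0.5311·27.3050] = 16.8476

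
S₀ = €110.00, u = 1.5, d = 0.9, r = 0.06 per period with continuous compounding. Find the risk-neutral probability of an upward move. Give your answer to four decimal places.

p = 0.2697

Risk-neutral probability p = (e^0.06 − 0.9)/(1.5 − 0.9) = 0.1618/0.6000 = 0.2697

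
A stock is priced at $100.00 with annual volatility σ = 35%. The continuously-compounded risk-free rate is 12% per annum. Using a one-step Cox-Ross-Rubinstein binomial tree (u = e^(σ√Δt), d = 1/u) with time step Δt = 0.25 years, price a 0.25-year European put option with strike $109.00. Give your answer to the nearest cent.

CRR parameters: u = e^(σ√Δt) = e^(0.35·√0.25) = 1.1912, d = 1/u = 0.8395
Per-period rate: rΔt = 0.12·0.25 = 0.03, so R = e^0.03 = 1.0305
Risk-neutral probability p = (e^0.03 − 0.8395)/(1.1912 − 0.8395) = 0.1910/0.3518 = 0.5429
Terminal stock prices: S_u = 119.1, S_d = 83.95
Terminal payoffs (K − S): max(-10.12, 0) = 0, max(25.05, 0) = 25.05
Node 0 (S = 100): V_0 = e^(−0.03)·[0.5429·0.0000 + 0.4571·25.0543] = 11.1131

$11.11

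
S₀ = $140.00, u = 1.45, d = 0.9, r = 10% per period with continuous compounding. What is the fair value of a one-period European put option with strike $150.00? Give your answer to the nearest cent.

$13.62

Risk-neutral probability p = (e^0.1 − 0.9)/(1.45 − 0.9) = 0.2052/0.5500 = 0.3730
Terminal stock prices: S_u = 203, S_d = 126
Terminal payoffs (K − S): max(-53, 0) = 0, max(24, 0) = 24
Node 0 (S = 140): V_0 = e^(−0.1)·[0.3730·0.0000 + 0.6270·24.0000] = 13.6152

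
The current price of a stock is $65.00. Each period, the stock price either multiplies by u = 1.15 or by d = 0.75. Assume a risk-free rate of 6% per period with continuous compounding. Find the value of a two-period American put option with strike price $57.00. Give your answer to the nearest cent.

Risk-neutral probability p = (e^0.06 − 0.75)/(1.15 − 0.75) = 0.3118/0.4000 = 0.7796
Terminal stock prices: S_uu = 85.96, S_ud = 56.06, S_dd = 36.56
Terminal payoffs (K − S): max(-28.96, 0) = 0, max(0.9375, 0) = 0.9375, max(20.44, 0) = 20.44
Node u (S = 74.75): continuation = e^(−0.06)·[0.7796·0.0000 + 0.2204·0.9375] = 0.1946; exercise value = 0.0000 ≤ continuation, so V_u = 0.1946
Node d (S = 48.75): continuation = e^(−0.06)·[0.7796·0.9375 + 0.2204·20.4375] = 4.9306; exercise value = 8.2500 > continuation, so V_d = 8.2500 (exercise)
Node 0 (S = 65): continuation = e^(−0.06)·[0.7796·0.1946 + 0.2204·8.2500] = 1.8554; exercise value = 0.0000 ≤ continuation, so V_0 = 1.8554

$1.86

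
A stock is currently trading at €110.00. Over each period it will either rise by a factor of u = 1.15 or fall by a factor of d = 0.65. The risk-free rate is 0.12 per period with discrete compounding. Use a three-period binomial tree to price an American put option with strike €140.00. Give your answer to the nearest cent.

Risk-neutral probability p = (1 + 0.12 − 0.65)/(1.15 − 0.65) = 0.4700/0.5000 = 0.9400
Terminal stock prices: S_uuu = 167.3, S_uud = 94.56, S_udd = 53.45, S_ddd = 30.21
Terminal payoffs (K − S): max(-27.3, 0) = 0, max(45.44, 0) = 45.44, max(86.55, 0) = 86.55, max(109.8, 0) = 109.8
Node uu (S = 145.5): continuation = 1/1.12·[0.9400·0.0000 + 0.0600·45.4413] = 2.4344; exercise value = 0.0000 ≤ continuation, so V_uu = 2.4344
Node ud (S = 82.22): continuation = 1/1.12·[0.9400·45.4413 + 0.0600·86.5538] = 42.7750; exercise value = 57.7750 > continuation, so V_ud = 57.7750 (exercise)
Node dd (S = 46.48): continuation = 1/1.12·[0.9400·86.5538 + 0.0600·109.7912] = 78.5250; exercise value = 93.5250 > continuation, so V_dd = 93.5250 (exercise)
Node u (S = 126.5): continuation = 1/1.12·[0.9400·2.4344 + 0.0600·57.7750] = 5.1382; exercise value = 13.5000 > continuation, so V_u = 13.5000 (exercise)
Node d (S = 71.5): continuation = 1/1.12·[0.9400·57.7750 + 0.0600·93.5250] = 53.5000; exercise value = 68.5000 > continuation, so V_d = 68.5000 (exercise)
Node 0 (S = 110): continuation = 1/1.12·[0.9400·13.5000 + 0.0600·68.5000] = 15.0000; exercise value = 30.0000 > continuation, so V_0 = 30.0000 (exercise)

€30.00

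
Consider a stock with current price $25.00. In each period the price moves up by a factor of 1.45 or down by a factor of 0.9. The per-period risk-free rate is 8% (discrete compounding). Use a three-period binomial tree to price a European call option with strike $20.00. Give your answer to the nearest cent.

$9.55

Risk-neutral probability p = (1 + 0.08 − 0.9)/(1.45 − 0.9) = 0.1800/0.5500 = 0.3273
Terminal stock prices: S_uuu = 76.22, S_uud = 47.31, S_udd = 29.36, S_ddd = 18.23
Terminal payoffs (S − K): max(56.22, 0) = 56.22, max(27.31, 0) = 27.31, max(9.363, 0) = 9.363, max(-1.775, 0) = 0
Node uu (S = 52.56): V_uu = 1/1.08·[0.3273·56.2156 + 0.6727·27.3062] = 34.0440
Node ud (S = 32.62): V_ud = 1/1.08·[0.3273·27.3062 + 0.6727·9.3625] = 14.1065
Node dd (S = 20.25): V_dd = 1/1.08·[0.3273·9.3625 + 0.6727·0.0000] = 2.8371
Node u (S = 36.25): V_u = 1/1.08·[0.3273·34.0440 + 0.6727·14.1065] = 19.1032
Node d (S = 22.5): V_d = 1/1.08·[0.3273·14.1065 + 0.6727·2.8371] = 6.0419
Node 0 (S = 25): V_0 = 1/1.08·[0.3273·19.1032 + 0.6727·6.0419] = 9.5523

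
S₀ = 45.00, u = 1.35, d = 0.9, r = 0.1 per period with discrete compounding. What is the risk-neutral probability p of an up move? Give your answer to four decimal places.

Risk-neutral probability p = (1 + 0.1 − 0.9)/(1.35 − 0.9) = 0.2000/0.4500 = 0.4444

p = 0.4444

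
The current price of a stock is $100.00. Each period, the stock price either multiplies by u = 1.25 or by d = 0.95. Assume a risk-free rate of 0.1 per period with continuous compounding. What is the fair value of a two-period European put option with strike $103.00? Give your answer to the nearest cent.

Risk-neutral probability p = (e^0.1 − 0.95)/(1.25 − 0.95) = 0.1552/0.3000 = 0.5172
Terminal stock prices: S_uu = 156.2, S_ud = 118.8, S_dd = 90.25
Terminal payoffs (K − S): max(-53.25, 0) = 0, max(-15.75, 0) = 0, max(12.75, 0) = 12.75
Node u (S = 125): V_u = e^(−0.1)·[0.5172·0.0000 + 0.4828·0.0000] = 0.0000
Node d (S = 95): V_d = e^(−0.1)·[0.5172·0.0000 + 0.4828·12.7500] = 5.5695
Node 0 (S = 100): V_0 = e^(−0.1)·[0.5172·0.0000 + 0.4828·5.5695] = 2.4329

$2.43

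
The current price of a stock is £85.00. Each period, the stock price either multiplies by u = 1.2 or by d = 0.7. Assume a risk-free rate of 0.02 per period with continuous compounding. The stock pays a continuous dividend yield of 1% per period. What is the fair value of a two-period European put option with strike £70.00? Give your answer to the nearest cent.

£3.93

Per-period risk-free factor R = e^0.02 = 1.0202; dividend-adjusted growth = e^(0.02−0.01) = 1.0101.
Risk-neutral probability p = (1.0101 − 0.7)/(1.2 − 0.7) = 0.3101/0.5000 = 0.6201
Terminal stock prices: S_uu = 122.4, S_ud = 71.4, S_dd = 41.65
Terminal payoffs (K − S): max(-52.4, 0) = 0, max(-1.4, 0) = 0, max(28.35, 0) = 28.35
Node u (S = 102): V_u = e^(−0.02)·[0.6201·0.0000 + 0.3799·0.0000] = 0.0000
Node d (S = 59.5): V_d = e^(−0.02)·[0.6201·0.0000 + 0.3799·28.3500] = 10.5569
Node 0 (S = 85): V_0 = e^(−0.02)·[0.6201·0.0000 + 0.3799·10.5569] = 3.9311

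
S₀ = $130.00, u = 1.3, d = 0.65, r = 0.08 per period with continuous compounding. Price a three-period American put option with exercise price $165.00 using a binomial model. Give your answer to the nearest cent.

Risk-neutral probability p = (e^0.08 − 0.65)/(1.3 − 0.65) = 0.4333/0.6500 = 0.6666
Terminal stock prices: S_uuu = 285.6, S_uud = 142.8, S_udd = 71.4, S_ddd = 35.7
Terminal payoffs (K − S): max(-120.6, 0) = 0, max(22.19, 0) = 22.19, max(93.6, 0) = 93.6, max(129.3, 0) = 129.3
Node uu (S = 219.7): continuation = e^(−0.08)·[0.6666·0.0000 + 0.3334·22.1950] = 6.8310; exercise value = 0.0000 ≤ continuation, so V_uu = 6.8310
Node ud (S = 109.9): continuation = e^(−0.08)·[0.6666·22.1950 + 0.3334·93.5975] = 42.4642; exercise value = 55.1500 > continuation, so V_ud = 55.1500 (exercise)
Node dd (S = 54.93): continuation = e^(−0.08)·[0.6666·93.5975 + 0.3334·129.2987] = 97.3892; exercise value = 110.0750 > continuation, so V_dd = 110.0750 (exercise)
Node u (S = 169): continuation = e^(−0.08)·[0.6666·6.8310 + 0.3334·55.1500] = 21.1770; exercise value = 0.0000 ≤ continuation, so V_u = 21.1770
Node d (S = 84.5): continuation = e^(−0.08)·[0.6666·55.1500 + 0.3334·110.0750] = 67.8142; exercise value = 80.5000 > continuation, so V_d = 80.5000 (exercise)
Node 0 (S = 130): continuation = e^(−0.08)·[0.6666·21.1770 + 0.3334·80.5000] = 37.8067; exercise value = 35.0000 ≤ continuation, so V_0 = 37.8067

$37.81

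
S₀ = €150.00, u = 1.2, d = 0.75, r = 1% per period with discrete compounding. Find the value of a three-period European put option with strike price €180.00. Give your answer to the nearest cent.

Risk-neutral probability p = (1 + 0.01 − 0.75)/(1.2 − 0.75) = 0.2600/0.4500 = 0.5778
Terminal stock prices: S_uuu = 259.2, S_uud = 162, S_udd = 101.2, S_ddd = 63.28
Terminal payoffs (K − S): max(-79.2, 0) = 0, max(18, 0) = 18, max(78.75, 0) = 78.75, max(116.7, 0) = 116.7
Node uu (S = 216): V_uu = 1/1.01·[0.5778·0.0000 + 0.4222·18.0000] = 7.5248
Node ud (S = 135): V_ud = 1/1.01·[0.5778·18.0000 + 0.4222·78.7500] = 43.2178
Node dd (S = 84.38): V_dd = 1/1.01·[0.5778·78.7500 + 0.4222·116.7188] = 93.8428
Node u (S = 180): V_u = 1/1.01·[0.5778·7.5248 + 0.4222·43.2178] = 22.3714
Node d (S = 112.5): V_d = 1/1.01·[0.5778·43.2178 + 0.4222·93.8428] = 63.9533
Node 0 (S = 150): V_0 = 1/1.01·[0.5778·22.3714 + 0.4222·63.9533] = 39.5329

€39.53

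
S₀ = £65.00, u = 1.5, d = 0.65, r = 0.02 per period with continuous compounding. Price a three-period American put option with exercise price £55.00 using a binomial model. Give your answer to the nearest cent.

£12.04

Risk-neutral probability p = (e^0.02 − 0.65)/(1.5 − 0.65) = 0.3702/0.8500 = 0.4355
Terminal stock prices: S_uuu = 219.4, S_uud = 95.06, S_udd = 41.19, S_ddd = 17.85
Terminal payoffs (K − S): max(-164.4, 0) = 0, max(-40.06, 0) = 0, max(13.81, 0) = 13.81, max(37.15, 0) = 37.15
Node uu (S = 146.2): continuation = e^(−0.02)·[0.4355·0.0000 + 0.5645·0.0000] = 0.0000; exercise value = 0.0000 ≤ continuation, so V_uu = 0.0000
Node ud (S = 63.38): continuation = e^(−0.02)·[0.4355·0.0000 + 0.5645·13.8062] = 7.6389; exercise value = 0.0000 ≤ continuation, so V_ud = 7.6389
Node dd (S = 27.46): continuation = e^(−0.02)·[0.4355·13.8062 + 0.5645·37.1494] = 26.4484; exercise value = 27.5375 > continuation, so V_dd = 27.5375 (exercise)
Node u (S = 97.5): continuation = e^(−0.02)·[0.4355·0.0000 + 0.5645·7.6389] = 4.2265; exercise value = 0.0000 ≤ continuation, so V_u = 4.2265
Node d (S = 42.25): continuation = e^(−0.02)·[0.4355·7.6389 + 0.5645·27.5375] = 18.4974; exercise value = 12.7500 ≤ continuation, so V_d = 18.4974
Node 0 (S = 65): continuation = e^(−0.02)·[0.4355·4.2265 + 0.5645·18.4974] = 12.0388; exercise value = 0.0000 ≤ continuation, so V_0 = 12.0388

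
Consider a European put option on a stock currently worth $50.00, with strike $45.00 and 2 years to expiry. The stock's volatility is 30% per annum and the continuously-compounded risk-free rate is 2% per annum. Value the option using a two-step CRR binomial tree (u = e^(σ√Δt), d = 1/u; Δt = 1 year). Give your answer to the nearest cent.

$4.94

CRR parameters: u = e^(σ√Δt) = e^(0.3·√1) = 1.3499, d = 1/u = 0.7408
Per-period rate: rΔt = 0.02·1 = 0.02, so R = e^0.02 = 1.0202
Risk-neutral probability p = (e^0.02 − 0.7408)/(1.3499 − 0.7408) = 0.2794/0.6090 = 0.4587
Terminal stock prices: S_uu = 91.11, S_ud = 50, S_dd = 27.44
Terminal payoffs (K − S): max(-46.11, 0) = 0, max(-5, 0) = 0, max(17.56, 0) = 17.56
Node u (S = 67.49): V_u = e^(−0.02)·[0.4587·0.0000 + 0.5413·0.0000] = 0.0000
Node d (S = 37.04): V_d = e^(−0.02)·[0.4587·0.0000 + 0.5413·17.5594] = 9.3162
Node 0 (S = 50): V_0 = e^(−0.02)·[0.4587·0.0000 + 0.5413·9.3162] = 4.9428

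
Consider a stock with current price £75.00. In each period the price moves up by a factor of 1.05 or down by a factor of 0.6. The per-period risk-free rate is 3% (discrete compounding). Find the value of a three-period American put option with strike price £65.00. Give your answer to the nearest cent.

Risk-neutral probability p = (1 + 0.03 − 0.6)/(1.05 − 0.6) = 0.4300/0.4500 = 0.9556
Terminal stock prices: S_uuu = 86.82, S_uud = 49.61, S_udd = 28.35, S_ddd = 16.2
Terminal payoffs (K − S): max(-21.82, 0) = 0, max(15.39, 0) = 15.39, max(36.65, 0) = 36.65, max(48.8, 0) = 48.8
Node uu (S = 82.69): continuation = 1/1.03·[0.9556·0.0000 + 0.0444·15.3875] = 0.6640; exercise value = 0.0000 ≤ continuation, so V_uu = 0.6640
Node ud (S = 47.25): continuation = 1/1.03·[0.9556·15.3875 + 0.0444·36.6500] = 15.8568; exercise value = 17.7500 > continuation, so V_ud = 17.7500 (exercise)
Node dd (S = 27): continuation = 1/1.03·[0.9556·36.6500 + 0.0444·48.8000] = 36.1068; exercise value = 38.0000 > continuation, so V_dd = 38.0000 (exercise)
Node u (S = 78.75): continuation = 1/1.03·[0.9556·0.6640 + 0.0444·17.7500] = 1.3819; exercise value = 0.0000 ≤ continuation, so V_u = 1.3819
Node d (S = 45): continuation = 1/1.03·[0.9556·17.7500 + 0.0444·38.0000] = 18.1068; exercise value = 20.0000 > continuation, so V_d = 20.0000 (exercise)
Node 0 (S = 75): continuation = 1/1.03·[0.9556·1.3819 + 0.0444·20.0000] = 2.1450; exercise value = 0.0000 ≤ continuation, so V_0 = 2.1450

£2.15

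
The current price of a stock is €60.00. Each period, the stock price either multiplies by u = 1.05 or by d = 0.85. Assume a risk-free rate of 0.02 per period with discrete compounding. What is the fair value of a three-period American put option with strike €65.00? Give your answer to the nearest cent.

€5.00

Risk-neutral probability p = (1 + 0.02 − 0.85)/(1.05 − 0.85) = 0.1700/0.2000 = 0.8500
Terminal stock prices: S_uuu = 69.46, S_uud = 56.23, S_udd = 45.52, S_ddd = 36.85
Terminal payoffs (K − S): max(-4.458, 0) = 0, max(8.772, 0) = 8.772, max(19.48, 0) = 19.48, max(28.15, 0) = 28.15
Node uu (S = 66.15): continuation = 1/1.02·[0.8500·0.0000 + 0.1500·8.7725] = 1.2901; exercise value = 0.0000 ≤ continuation, so V_uu = 1.2901
Node ud (S = 53.55): continuation = 1/1.02·[0.8500·8.7725 + 0.1500·19.4825] = 10.1755; exercise value = 11.4500 > continuation, so V_ud = 11.4500 (exercise)
Node dd (S = 43.35): continuation = 1/1.02·[0.8500·19.4825 + 0.1500·28.1525] = 20.3755; exercise value = 21.6500 > continuation, so V_dd = 21.6500 (exercise)
Node u (S = 63): continuation = 1/1.02·[0.8500·1.2901 + 0.1500·11.4500] = 2.7589; exercise value = 2.0000 ≤ continuation, so V_u = 2.7589
Node d (S = 51): continuation = 1/1.02·[0.8500·11.4500 + 0.1500·21.6500] = 12.7255; exercise value = 14.0000 > continuation, so V_d = 14.0000 (exercise)
Node 0 (S = 60): continuation = 1/1.02·[0.8500·2.7589 + 0.1500·14.0000] = 4.3579; exercise value = 5.0000 > continuation, so V_0 = 5.0000 (exercise)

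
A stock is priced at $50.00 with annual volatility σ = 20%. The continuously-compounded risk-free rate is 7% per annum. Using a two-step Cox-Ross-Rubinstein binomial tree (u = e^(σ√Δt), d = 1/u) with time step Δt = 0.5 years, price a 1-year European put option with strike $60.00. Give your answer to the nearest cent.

$8.00

CRR parameters: u = e^(σ√Δt) = e^(0.2·√0.5) = 1.1519, d = 1/u = 0.8681
Per-period rate: rΔt = 0.07·0.5 = 0.035, so R = e^0.035 = 1.0356
Risk-neutral probability p = (e^0.035 − 0.8681)/(1.1519 − 0.8681) = 0.1675/0.2838 = 0.5902
Terminal stock prices: S_uu = 66.34, S_ud = 50, S_dd = 37.68
Terminal payoffs (K − S): max(-6.345, 0) = 0, max(10, 0) = 10, max(22.32, 0) = 22.32
Node u (S = 57.6): V_u = e^(−0.035)·[0.5902·0.0000 + 0.4098·10.0000] = 3.9569
Node d (S = 43.41): V_d = e^(−0.035)·[0.5902·10.0000 + 0.4098·22.3181] = 14.5302
Node 0 (S = 50): V_0 = e^(−0.035)·[0.5902·3.9569 + 0.4098·14.5302] = 8.0045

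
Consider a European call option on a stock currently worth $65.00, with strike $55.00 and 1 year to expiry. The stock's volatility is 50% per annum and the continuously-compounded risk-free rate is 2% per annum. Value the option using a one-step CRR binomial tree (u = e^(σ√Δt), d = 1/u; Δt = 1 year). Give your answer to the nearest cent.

$20.30

CRR parameters: u = e^(σ√Δt) = e^(0.5·√1) = 1.6487, d = 1/u = 0.6065
Per-period rate: rΔt = 0.02·1 = 0.02, so R = e^0.02 = 1.0202
Risk-neutral probability p = (e^0.02 − 0.6065)/(1.6487 − 0.6065) = 0.4137/1.0422 = 0.3969
Terminal stock prices: S_u = 107.2, S_d = 39.42
Terminal payoffs (S − K): max(52.17, 0) = 52.17, max(-15.58, 0) = 0
Node 0 (S = 65): V_0 = e^(−0.02)·[0.3969·52.1669 + 0.6031·0.0000] = 20.2963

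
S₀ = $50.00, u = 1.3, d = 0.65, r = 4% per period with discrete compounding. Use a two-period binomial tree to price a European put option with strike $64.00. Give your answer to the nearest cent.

$15.99

Risk-neutral probability p = (1 + 0.04 − 0.65)/(1.3 − 0.65) = 0.3900/0.6500 = 0.6000
Terminal stock prices: S_uu = 84.5, S_ud = 42.25, S_dd = 21.13
Terminal payoffs (K − S): max(-20.5, 0) = 0, max(21.75, 0) = 21.75, max(42.88, 0) = 42.88
Node u (S = 65): V_u = 1/1.04·[0.6000·0.0000 + 0.4000·21.7500] = 8.3654
Node d (S = 32.5): V_d = 1/1.04·[0.6000·21.7500 + 0.4000·42.8750] = 29.0385
Node 0 (S = 50): V_0 = 1/1.04·[0.6000·8.3654 + 0.4000·29.0385] = 15.9948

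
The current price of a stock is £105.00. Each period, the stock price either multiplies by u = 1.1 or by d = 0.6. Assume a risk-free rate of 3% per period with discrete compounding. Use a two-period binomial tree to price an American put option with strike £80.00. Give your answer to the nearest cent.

£3.53

Risk-neutral probability p = (1 + 0.03 − 0.6)/(1.1 − 0.6) = 0.4300/0.5000 = 0.8600
Terminal stock prices: S_uu = 127.1, S_ud = 69.3, S_dd = 37.8
Terminal payoffs (K − S): max(-47.05, 0) = 0, max(10.7, 0) = 10.7, max(42.2, 0) = 42.2
Node u (S = 115.5): continuation = 1/1.03·[0.8600·0.0000 + 0.1400·10.7000] = 1.4544; exercise value = 0.0000 ≤ continuation, so V_u = 1.4544
Node d (S = 63): continuation = 1/1.03·[0.8600·10.7000 + 0.1400·42.2000] = 14.6699; exercise value = 17.0000 > continuation, so V_d = 17.0000 (exercise)
Node 0 (S = 105): continuation = 1/1.03·[0.8600·1.4544 + 0.1400·17.0000] = 3.5250; exercise value = 0.0000 ≤ continuation, so V_0 = 3.5250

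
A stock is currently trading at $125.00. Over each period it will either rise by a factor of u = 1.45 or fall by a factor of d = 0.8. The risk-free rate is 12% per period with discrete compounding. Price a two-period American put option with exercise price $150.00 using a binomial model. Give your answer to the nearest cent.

$25.00

Risk-neutral probability p = (1 + 0.12 − 0.8)/(1.45 − 0.8) = 0.3200/0.6500 = 0.4923
Terminal stock prices: S_uu = 262.8, S_ud = 145, S_dd = 80
Terminal payoffs (K − S): max(-112.8, 0) = 0, max(5, 0) = 5, max(70, 0) = 70
Node u (S = 181.2): continuation = 1/1.12·[0.4923·0.0000 + 0.5077·5.0000] = 2.2665; exercise value = 0.0000 ≤ continuation, so V_u = 2.2665
Node d (S = 100): continuation = 1/1.12·[0.4923·5.0000 + 0.5077·70.0000] = 33.9286; exercise value = 50.0000 > continuation, so V_d = 50.0000 (exercise)
Node 0 (S = 125): continuation = 1/1.12·[0.4923·2.2665 + 0.5077·50.0000] = 23.6611; exercise value = 25.0000 > continuation, so V_0 = 25.0000 (exercise)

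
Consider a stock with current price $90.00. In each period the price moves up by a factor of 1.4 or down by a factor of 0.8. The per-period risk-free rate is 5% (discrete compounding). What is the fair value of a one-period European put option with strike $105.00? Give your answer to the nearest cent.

Risk-neutral probability p = (1 + 0.05 − 0.8)/(1.4 − 0.8) = 0.2500/0.6000 = 0.4167
Terminal stock prices: S_u = 126, S_d = 72
Terminal payoffs (K − S): max(-21, 0) = 0, max(33, 0) = 33
Node 0 (S = 90): V_0 = 1/1.05·[0.4167·0.0000 + 0.5833·33.0000] = 18.3333

$18.33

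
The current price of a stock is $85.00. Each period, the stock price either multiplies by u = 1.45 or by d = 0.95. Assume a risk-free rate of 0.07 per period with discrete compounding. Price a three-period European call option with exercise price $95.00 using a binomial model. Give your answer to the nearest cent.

Risk-neutral probability p = (1 + 0.07 − 0.95)/(1.45 − 0.95) = 0.1200/0.5000 = 0.2400
Terminal stock prices: S_uuu = 259.1, S_uud = 169.8, S_udd = 111.2, S_ddd = 72.88
Terminal payoffs (S − K): max(164.1, 0) = 164.1, max(74.78, 0) = 74.78, max(16.23, 0) = 16.23, max(-22.12, 0) = 0
Node uu (S = 178.7): V_uu = 1/1.07·[0.2400·164.1331 + 0.7600·74.7769] = 89.9275
Node ud (S = 117.1): V_ud = 1/1.07·[0.2400·74.7769 + 0.7600·16.2331] = 28.3025
Node dd (S = 76.71): V_dd = 1/1.07·[0.2400·16.2331 + 0.7600·0.0000] = 3.6411
Node u (S = 123.2): V_u = 1/1.07·[0.2400·89.9275 + 0.7600·28.3025] = 40.2733
Node d (S = 80.75): V_d = 1/1.07·[0.2400·28.3025 + 0.7600·3.6411] = 8.9344
Node 0 (S = 85): V_0 = 1/1.07·[0.2400·40.2733 + 0.7600·8.9344] = 15.3792

$15.38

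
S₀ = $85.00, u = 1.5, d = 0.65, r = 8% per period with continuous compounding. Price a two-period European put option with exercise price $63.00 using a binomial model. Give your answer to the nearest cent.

$5.55

Risk-neutral probability p = (e^0.08 − 0.65)/(1.5 − 0.65) = 0.4333/0.8500 = 0.5097
Terminal stock prices: S_uu = 191.2, S_ud = 82.88, S_dd = 35.91
Terminal payoffs (K − S): max(-128.2, 0) = 0, max(-19.88, 0) = 0, max(27.09, 0) = 27.09
Node u (S = 127.5): V_u = e^(−0.08)·[0.5097·0.0000 + 0.4903·0.0000] = 0.0000
Node d (S = 55.25): V_d = e^(−0.08)·[0.5097·0.0000 + 0.4903·27.0875] = 12.2587
Node 0 (S = 85): V_0 = e^(−0.08)·[0.5097·0.0000 + 0.4903·12.2587] = 5.5478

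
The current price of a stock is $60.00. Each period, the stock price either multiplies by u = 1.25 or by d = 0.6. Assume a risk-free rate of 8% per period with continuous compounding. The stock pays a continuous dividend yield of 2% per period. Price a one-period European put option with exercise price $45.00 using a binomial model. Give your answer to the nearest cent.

Per-period risk-free factor R = e^0.08 = 1.0833; dividend-adjusted growth = e^(0.08−0.02) = 1.0618.
Risk-neutral probability p = (1.0618 − 0.6)/(1.25 − 0.6) = 0.4618/0.6500 = 0.7105
Terminal stock prices: S_u = 75, S_d = 36
Terminal payoffs (K − S): max(-30, 0) = 0, max(9, 0) = 9
Node 0 (S = 60): V_0 = e^(−0.08)·[0.7105·0.0000 + 0.2895·9.0000] = 2.4050

$2.41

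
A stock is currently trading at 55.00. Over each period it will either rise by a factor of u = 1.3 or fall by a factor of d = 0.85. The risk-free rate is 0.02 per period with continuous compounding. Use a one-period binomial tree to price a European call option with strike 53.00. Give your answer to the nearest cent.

Risk-neutral probability p = (e^0.02 − 0.85)/(1.3 − 0.85) = 0.1702/0.4500 = 0.3782
Terminal stock prices: S_u = 71.5, S_d = 46.75
Terminal payoffs (S − K): max(18.5, 0) = 18.5, max(-6.25, 0) = 0
Node 0 (S = 55): V_0 = e^(−0.02)·[0.3782·18.5000 + 0.6218·0.0000] = 6.8586

6.86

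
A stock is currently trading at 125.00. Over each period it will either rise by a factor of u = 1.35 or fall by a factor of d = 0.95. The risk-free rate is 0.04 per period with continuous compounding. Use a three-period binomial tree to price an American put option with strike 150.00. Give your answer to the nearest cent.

25.00

Risk-neutral probability p = (e^0.04 − 0.95)/(1.35 − 0.95) = 0.0908/0.4000 = 0.2270
Terminal stock prices: S_uuu = 307.5, S_uud = 216.4, S_udd = 152.3, S_ddd = 107.2
Terminal payoffs (K − S): max(-157.5, 0) = 0, max(-66.42, 0) = 0, max(-2.297, 0) = 0, max(42.83, 0) = 42.83
Node uu (S = 227.8): continuation = e^(−0.04)·[0.2270·0.0000 + 0.7730·0.0000] = 0.0000; exercise value = 0.0000 ≤ continuation, so V_uu = 0.0000
Node ud (S = 160.3): continuation = e^(−0.04)·[0.2270·0.0000 + 0.7730·0.0000] = 0.0000; exercise value = 0.0000 ≤ continuation, so V_ud = 0.0000
Node dd (S = 112.8): continuation = e^(−0.04)·[0.2270·0.0000 + 0.7730·42.8281] = 31.8069; exercise value = 37.1875 > continuation, so V_dd = 37.1875 (exercise)
Node u (S = 168.8): continuation = e^(−0.04)·[0.2270·0.0000 + 0.7730·0.0000] = 0.0000; exercise value = 0.0000 ≤ continuation, so V_u = 0.0000
Node d (S = 118.8): continuation = e^(−0.04)·[0.2270·0.0000 + 0.7730·37.1875] = 27.6178; exercise value = 31.2500 > continuation, so V_d = 31.2500 (exercise)
Node 0 (S = 125): continuation = e^(−0.04)·[0.2270·0.0000 + 0.7730·31.2500] = 23.2083; exercise value = 25.0000 > continuation, so V_0 = 25.0000 (exercise)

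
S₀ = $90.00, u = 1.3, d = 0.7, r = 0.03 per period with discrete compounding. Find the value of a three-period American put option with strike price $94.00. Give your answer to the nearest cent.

$17.28

Risk-neutral probability p = (1 + 0.03 − 0.7)/(1.3 − 0.7) = 0.3300/0.6000 = 0.5500
Terminal stock prices: S_uuu = 197.7, S_uud = 106.5, S_udd = 57.33, S_ddd = 30.87
Terminal payoffs (K − S): max(-103.7, 0) = 0, max(-12.47, 0) = 0, max(36.67, 0) = 36.67, max(63.13, 0) = 63.13
Node uu (S = 152.1): continuation = 1/1.03·[0.5500·0.0000 + 0.4500·0.0000] = 0.0000; exercise value = 0.0000 ≤ continuation, so V_uu = 0.0000
Node ud (S = 81.9): continuation = 1/1.03·[0.5500·0.0000 + 0.4500·36.6700] = 16.0209; exercise value = 12.1000 ≤ continuation, so V_ud = 16.0209
Node dd (S = 44.1): continuation = 1/1.03·[0.5500·36.6700 + 0.4500·63.1300] = 47.1621; exercise value = 49.9000 > continuation, so V_dd = 49.9000 (exercise)
Node u (S = 117): continuation = 1/1.03·[0.5500·0.0000 + 0.4500·16.0209] = 6.9994; exercise value = 0.0000 ≤ continuation, so V_u = 6.9994
Node d (S = 63): continuation = 1/1.03·[0.5500·16.0209 + 0.4500·49.9000] = 30.3558; exercise value = 31.0000 > continuation, so V_d = 31.0000 (exercise)
Node 0 (S = 90): continuation = 1/1.03·[0.5500·6.9994 + 0.4500·31.0000] = 17.2812; exercise value = 4.0000 ≤ continuation, so V_0 = 17.2812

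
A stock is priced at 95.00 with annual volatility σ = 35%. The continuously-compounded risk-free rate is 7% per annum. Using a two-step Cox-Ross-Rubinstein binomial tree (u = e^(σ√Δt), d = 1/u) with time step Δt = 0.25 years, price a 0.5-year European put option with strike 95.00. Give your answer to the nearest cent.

6.60

CRR parameters: u = e^(σ√Δt) = e^(0.35·√0.25) = 1.1912, d = 1/u = 0.8395
Per-period rate: rΔt = 0.07·0.25 = 0.0175, so R = e^0.0175 = 1.0177
Risk-neutral probability p = (e^0.0175 − 0.8395)/(1.1912 − 0.8395) = 0.1782/0.3518 = 0.5065
Terminal stock prices: S_uu = 134.8, S_ud = 95, S_dd = 66.95
Terminal payoffs (K − S): max(-39.81, 0) = 0, max(0, 0) = 0, max(28.05, 0) = 28.05
Node u (S = 113.2): V_u = e^(−0.0175)·[0.5065·0.0000 + 0.4935·0.0000] = 0.0000
Node d (S = 79.75): V_d = e^(−0.0175)·[0.5065·0.0000 + 0.4935·28.0546] = 13.6035
Node 0 (S = 95): V_0 = e^(−0.0175)·[0.5065·0.0000 + 0.4935·13.6035] = 6.5963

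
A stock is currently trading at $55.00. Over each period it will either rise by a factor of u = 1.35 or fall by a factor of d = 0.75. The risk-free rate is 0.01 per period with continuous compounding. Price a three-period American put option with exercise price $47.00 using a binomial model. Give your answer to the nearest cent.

$6.47

Risk-neutral probability p = (e^0.01 − 0.75)/(1.35 − 0.75) = 0.2601/0.6000 = 0.4334
Terminal stock prices: S_uuu = 135.3, S_uud = 75.18, S_udd = 41.77, S_ddd = 23.2
Terminal payoffs (K − S): max(-88.32, 0) = 0, max(-28.18, 0) = 0, max(5.234, 0) = 5.234, max(23.8, 0) = 23.8
Node uu (S = 100.2): continuation = e^(−0.01)·[0.4334·0.0000 + 0.5666·0.0000] = 0.0000; exercise value = 0.0000 ≤ continuation, so V_uu = 0.0000
Node ud (S = 55.69): continuation = e^(−0.01)·[0.4334·0.0000 + 0.5666·5.2344] = 2.9362; exercise value = 0.0000 ≤ continuation, so V_ud = 2.9362
Node dd (S = 30.94): continuation = e^(−0.01)·[0.4334·5.2344 + 0.5666·23.7969] = 15.5948; exercise value = 16.0625 > continuation, so V_dd = 16.0625 (exercise)
Node u (S = 74.25): continuation = e^(−0.01)·[0.4334·0.0000 + 0.5666·2.9362] = 1.6470; exercise value = 0.0000 ≤ continuation, so V_u = 1.6470
Node d (S = 41.25): continuation = e^(−0.01)·[0.4334·2.9362 + 0.5666·16.0625] = 10.2701; exercise value = 5.7500 ≤ continuation, so V_d = 10.2701
Node 0 (S = 55): continuation = e^(−0.01)·[0.4334·1.6470 + 0.5666·10.2701] = 6.4677; exercise value = 0.0000 ≤ continuation, so V_0 = 6.4677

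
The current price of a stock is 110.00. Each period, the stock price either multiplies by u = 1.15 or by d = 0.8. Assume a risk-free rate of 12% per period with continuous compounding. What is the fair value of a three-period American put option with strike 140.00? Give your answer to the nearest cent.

30.00

Risk-neutral probability p = (e^0.12 − 0.8)/(1.15 − 0.8) = 0.3275/0.3500 = 0.9357
Terminal stock prices: S_uuu = 167.3, S_uud = 116.4, S_udd = 80.96, S_ddd = 56.32
Terminal payoffs (K − S): max(-27.3, 0) = 0, max(23.62, 0) = 23.62, max(59.04, 0) = 59.04, max(83.68, 0) = 83.68
Node uu (S = 145.5): continuation = e^(−0.12)·[0.9357·0.0000 + 0.0643·23.6200] = 1.3469; exercise value = 0.0000 ≤ continuation, so V_uu = 1.3469
Node ud (S = 101.2): continuation = e^(−0.12)·[0.9357·23.6200 + 0.0643·59.0400] = 22.9689; exercise value = 38.8000 > continuation, so V_ud = 38.8000 (exercise)
Node dd (S = 70.4): continuation = e^(−0.12)·[0.9357·59.0400 + 0.0643·83.6800] = 53.7689; exercise value = 69.6000 > continuation, so V_dd = 69.6000 (exercise)
Node u (S = 126.5): continuation = e^(−0.12)·[0.9357·1.3469 + 0.0643·38.8000] = 3.3303; exercise value = 13.5000 > continuation, so V_u = 13.5000 (exercise)
Node d (S = 88): continuation = e^(−0.12)·[0.9357·38.8000 + 0.0643·69.6000] = 36.1689; exercise value = 52.0000 > continuation, so V_d = 52.0000 (exercise)
Node 0 (S = 110): continuation = e^(−0.12)·[0.9357·13.5000 + 0.0643·52.0000] = 14.1689; exercise value = 30.0000 > continuation, so V_0 = 30.0000 (exercise)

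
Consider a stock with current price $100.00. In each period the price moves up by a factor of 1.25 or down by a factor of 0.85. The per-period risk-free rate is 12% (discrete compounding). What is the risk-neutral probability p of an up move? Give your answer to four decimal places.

p = 0.6750

Risk-neutral probability p = (1 + 0.12 − 0.85)/(1.25 − 0.85) = 0.2700/0.4000 = 0.6750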